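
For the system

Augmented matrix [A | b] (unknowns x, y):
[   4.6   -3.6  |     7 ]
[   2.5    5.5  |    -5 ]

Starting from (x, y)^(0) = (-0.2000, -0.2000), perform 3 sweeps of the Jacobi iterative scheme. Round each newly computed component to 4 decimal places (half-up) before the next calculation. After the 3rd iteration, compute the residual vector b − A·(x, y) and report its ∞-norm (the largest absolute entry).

Iteration 1:
  x = (7 - (-3.6)·-0.2000) / (4.6) = 1.3652
  y = (-5 - (2.5)·-0.2000) / (5.5) = -0.8182
Iteration 2:
  x = (7 - (-3.6)·-0.8182) / (4.6) = 0.8814
  y = (-5 - (2.5)·1.3652) / (5.5) = -1.5296
Iteration 3:
  x = (7 - (-3.6)·-1.5296) / (4.6) = 0.3247
  y = (-5 - (2.5)·0.8814) / (5.5) = -1.3097
Residual b − A·x = (0.7915, 1.3916); ∞-norm = 1.3916

1.3916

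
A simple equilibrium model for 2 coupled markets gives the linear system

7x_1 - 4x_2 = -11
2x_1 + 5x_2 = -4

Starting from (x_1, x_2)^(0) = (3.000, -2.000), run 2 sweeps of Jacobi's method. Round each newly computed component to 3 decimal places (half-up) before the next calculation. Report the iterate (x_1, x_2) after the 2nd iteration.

Iteration 1:
  x_1 = (-11 - (-4)·-2.000) / (7) = -2.714
  x_2 = (-4 - (2)·3.000) / (5) = -2.000
Iteration 2:
  x_1 = (-11 - (-4)·-2.000) / (7) = -2.714
  x_2 = (-4 - (2)·-2.714) / (5) = 0.286

(-2.714, 0.286)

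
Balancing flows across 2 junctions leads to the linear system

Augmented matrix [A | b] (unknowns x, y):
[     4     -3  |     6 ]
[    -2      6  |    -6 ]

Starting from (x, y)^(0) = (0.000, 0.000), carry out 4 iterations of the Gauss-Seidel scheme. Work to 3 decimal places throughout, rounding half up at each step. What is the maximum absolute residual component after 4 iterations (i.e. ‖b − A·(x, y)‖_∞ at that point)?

Iteration 1:
  x = (6 - (-3)·0.000) / (4) = 1.500
  y = (-6 - (-2)·1.500) / (6) = -0.500
Iteration 2:
  x = (6 - (-3)·-0.500) / (4) = 1.125
  y = (-6 - (-2)·1.125) / (6) = -0.625
Iteration 3:
  x = (6 - (-3)·-0.625) / (4) = 1.031
  y = (-6 - (-2)·1.031) / (6) = -0.656
Iteration 4:
  x = (6 - (-3)·-0.656) / (4) = 1.008
  y = (-6 - (-2)·1.008) / (6) = -0.664
Residual b − A·x = (-0.024, 0.000); ∞-norm = 0.024

0.024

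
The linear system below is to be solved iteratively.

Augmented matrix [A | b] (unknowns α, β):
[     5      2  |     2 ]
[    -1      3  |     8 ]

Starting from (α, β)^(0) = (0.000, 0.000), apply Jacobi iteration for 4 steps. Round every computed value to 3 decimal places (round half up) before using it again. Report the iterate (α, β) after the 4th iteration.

Iteration 1:
  α = (2 - (2)·0.000) / (5) = 0.400
  β = (8 - (-1)·0.000) / (3) = 2.667
Iteration 2:
  α = (2 - (2)·2.667) / (5) = -0.667
  β = (8 - (-1)·0.400) / (3) = 2.800
Iteration 3:
  α = (2 - (2)·2.800) / (5) = -0.720
  β = (8 - (-1)·-0.667) / (3) = 2.444
Iteration 4:
  α = (2 - (2)·2.444) / (5) = -0.578
  β = (8 - (-1)·-0.720) / (3) = 2.427

(-0.578, 2.427)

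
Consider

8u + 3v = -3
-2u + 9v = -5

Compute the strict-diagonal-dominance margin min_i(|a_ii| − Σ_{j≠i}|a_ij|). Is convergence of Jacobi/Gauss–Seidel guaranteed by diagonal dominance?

row 1: |8| − (3) = 5
row 2: |9| − (2) = 7
minimum over rows = 5 → strictly diagonally dominant (convergence guaranteed)

5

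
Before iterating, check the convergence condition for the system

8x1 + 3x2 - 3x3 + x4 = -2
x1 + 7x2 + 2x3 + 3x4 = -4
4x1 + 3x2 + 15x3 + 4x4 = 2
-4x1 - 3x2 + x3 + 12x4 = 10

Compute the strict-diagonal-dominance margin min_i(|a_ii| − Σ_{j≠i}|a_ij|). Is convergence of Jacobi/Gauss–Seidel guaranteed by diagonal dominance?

1

row 1: |8| − (3+3+1) = 1
row 2: |7| − (1+2+3) = 1
row 3: |15| − (4+3+4) = 4
row 4: |12| − (4+3+1) = 4
minimum over rows = 1 → strictly diagonally dominant (convergence guaranteed)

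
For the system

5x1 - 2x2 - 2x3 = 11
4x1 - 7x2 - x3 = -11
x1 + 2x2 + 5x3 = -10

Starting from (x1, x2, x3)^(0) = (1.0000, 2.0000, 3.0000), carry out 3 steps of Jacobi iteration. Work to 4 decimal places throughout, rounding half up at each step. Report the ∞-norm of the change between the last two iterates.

1.3616

Iteration 1:
  x1 = (11 - (-2)·2.0000 - (-2)·3.0000) / (5) = 4.2000
  x2 = (-11 - (4)·1.0000 - (-1)·3.0000) / (-7) = 1.7143
  x3 = (-10 - (1)·1.0000 - (2)·2.0000) / (5) = -3.0000
Iteration 2:
  x1 = (11 - (-2)·1.7143 - (-2)·-3.0000) / (5) = 1.6857
  x2 = (-11 - (4)·4.2000 - (-1)·-3.0000) / (-7) = 4.4000
  x3 = (-10 - (1)·4.2000 - (2)·1.7143) / (5) = -3.5257
Iteration 3:
  x1 = (11 - (-2)·4.4000 - (-2)·-3.5257) / (5) = 2.5497
  x2 = (-11 - (4)·1.6857 - (-1)·-3.5257) / (-7) = 3.0384
  x3 = (-10 - (1)·1.6857 - (2)·4.4000) / (5) = -4.0971
Change: (0.8640, -1.3616, -0.5714) → max |·| = 1.3616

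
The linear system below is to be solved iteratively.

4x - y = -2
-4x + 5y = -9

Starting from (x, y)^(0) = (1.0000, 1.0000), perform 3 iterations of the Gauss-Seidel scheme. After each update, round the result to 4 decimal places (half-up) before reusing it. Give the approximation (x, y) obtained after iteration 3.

(-1.1500, -2.7200)

Iteration 1:
  x = (-2 - (-1)·1.0000) / (4) = -0.2500
  y = (-9 - (-4)·-0.2500) / (5) = -2.0000
Iteration 2:
  x = (-2 - (-1)·-2.0000) / (4) = -1.0000
  y = (-9 - (-4)·-1.0000) / (5) = -2.6000
Iteration 3:
  x = (-2 - (-1)·-2.6000) / (4) = -1.1500
  y = (-9 - (-4)·-1.1500) / (5) = -2.7200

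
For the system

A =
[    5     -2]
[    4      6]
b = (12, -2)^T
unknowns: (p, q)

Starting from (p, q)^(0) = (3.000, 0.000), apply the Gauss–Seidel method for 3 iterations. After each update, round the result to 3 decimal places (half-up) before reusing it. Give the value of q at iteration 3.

Iteration 1:
  p = (12 - (-2)·0.000) / (5) = 2.400
  q = (-2 - (4)·2.400) / (6) = -1.933
Iteration 2:
  p = (12 - (-2)·-1.933) / (5) = 1.627
  q = (-2 - (4)·1.627) / (6) = -1.418
Iteration 3:
  p = (12 - (-2)·-1.418) / (5) = 1.833
  q = (-2 - (4)·1.833) / (6) = -1.555

-1.555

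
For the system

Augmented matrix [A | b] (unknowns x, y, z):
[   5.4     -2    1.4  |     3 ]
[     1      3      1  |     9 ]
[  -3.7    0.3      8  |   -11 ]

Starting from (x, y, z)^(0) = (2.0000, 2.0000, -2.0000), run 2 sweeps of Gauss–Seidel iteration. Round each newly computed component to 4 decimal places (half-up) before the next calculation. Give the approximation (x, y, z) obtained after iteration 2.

(1.8582, 2.5974, -0.6130)

Iteration 1:
  x = (3 - (-2)·2.0000 - (1.4)·-2.0000) / (5.4) = 1.8148
  y = (9 - (1)·1.8148 - (1)·-2.0000) / (3) = 3.0617
  z = (-11 - (-3.7)·1.8148 - (0.3)·3.0617) / (8) = -0.6505
Iteration 2:
  x = (3 - (-2)·3.0617 - (1.4)·-0.6505) / (5.4) = 1.8582
  y = (9 - (1)·1.8582 - (1)·-0.6505) / (3) = 2.5974
  z = (-11 - (-3.7)·1.8582 - (0.3)·2.5974) / (8) = -0.6130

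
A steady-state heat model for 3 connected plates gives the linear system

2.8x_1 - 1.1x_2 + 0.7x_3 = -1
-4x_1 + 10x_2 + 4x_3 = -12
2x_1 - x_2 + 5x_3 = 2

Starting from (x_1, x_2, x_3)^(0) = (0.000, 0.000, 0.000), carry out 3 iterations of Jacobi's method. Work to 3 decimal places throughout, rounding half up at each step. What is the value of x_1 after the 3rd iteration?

-1.023

Iteration 1:
  x_1 = (-1 - (-1.1)·0.000 - (0.7)·0.000) / (2.8) = -0.357
  x_2 = (-12 - (-4)·0.000 - (4)·0.000) / (10) = -1.200
  x_3 = (2 - (2)·0.000 - (-1)·0.000) / (5) = 0.400
Iteration 2:
  x_1 = (-1 - (-1.1)·-1.200 - (0.7)·0.400) / (2.8) = -0.929
  x_2 = (-12 - (-4)·-0.357 - (4)·0.400) / (10) = -1.503
  x_3 = (2 - (2)·-0.357 - (-1)·-1.200) / (5) = 0.303
Iteration 3:
  x_1 = (-1 - (-1.1)·-1.503 - (0.7)·0.303) / (2.8) = -1.023
  x_2 = (-12 - (-4)·-0.929 - (4)·0.303) / (10) = -1.693
  x_3 = (2 - (2)·-0.929 - (-1)·-1.503) / (5) = 0.471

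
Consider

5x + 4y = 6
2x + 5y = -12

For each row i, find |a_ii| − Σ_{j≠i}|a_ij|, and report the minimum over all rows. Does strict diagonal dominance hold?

1

row 1: |5| − (4) = 1
row 2: |5| − (2) = 3
minimum over rows = 1 → strictly diagonally dominant (convergence guaranteed)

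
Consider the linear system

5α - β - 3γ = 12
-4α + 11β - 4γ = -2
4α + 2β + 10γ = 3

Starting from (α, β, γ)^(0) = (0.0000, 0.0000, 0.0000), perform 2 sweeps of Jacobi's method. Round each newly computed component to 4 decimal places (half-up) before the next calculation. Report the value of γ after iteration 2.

-0.6236

Iteration 1:
  α = (12 - (-1)·0.0000 - (-3)·0.0000) / (5) = 2.4000
  β = (-2 - (-4)·0.0000 - (-4)·0.0000) / (11) = -0.1818
  γ = (3 - (4)·0.0000 - (2)·0.0000) / (10) = 0.3000
Iteration 2:
  α = (12 - (-1)·-0.1818 - (-3)·0.3000) / (5) = 2.5436
  β = (-2 - (-4)·2.4000 - (-4)·0.3000) / (11) = 0.8000
  γ = (3 - (4)·2.4000 - (2)·-0.1818) / (10) = -0.6236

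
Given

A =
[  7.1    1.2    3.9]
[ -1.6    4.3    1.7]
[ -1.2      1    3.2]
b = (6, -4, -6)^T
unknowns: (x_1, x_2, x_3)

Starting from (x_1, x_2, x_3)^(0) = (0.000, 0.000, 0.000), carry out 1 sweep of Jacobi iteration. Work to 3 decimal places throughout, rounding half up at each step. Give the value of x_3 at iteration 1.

-1.875

Iteration 1:
  x_1 = (6 - (1.2)·0.000 - (3.9)·0.000) / (7.1) = 0.845
  x_2 = (-4 - (-1.6)·0.000 - (1.7)·0.000) / (4.3) = -0.930
  x_3 = (-6 - (-1.2)·0.000 - (1)·0.000) / (3.2) = -1.875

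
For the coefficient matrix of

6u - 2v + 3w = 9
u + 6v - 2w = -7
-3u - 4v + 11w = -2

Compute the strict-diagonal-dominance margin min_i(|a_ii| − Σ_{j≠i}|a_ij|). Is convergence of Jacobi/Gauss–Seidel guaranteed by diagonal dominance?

1

row 1: |6| − (2+3) = 1
row 2: |6| − (1+2) = 3
row 3: |11| − (3+4) = 4
minimum over rows = 1 → strictly diagonally dominant (convergence guaranteed)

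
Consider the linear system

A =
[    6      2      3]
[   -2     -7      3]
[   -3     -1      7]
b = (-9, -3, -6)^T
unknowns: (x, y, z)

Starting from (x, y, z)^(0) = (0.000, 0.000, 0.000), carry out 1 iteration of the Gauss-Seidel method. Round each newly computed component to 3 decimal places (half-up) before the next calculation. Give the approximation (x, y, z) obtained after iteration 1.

Iteration 1:
  x = (-9 - (2)·0.000 - (3)·0.000) / (6) = -1.500
  y = (-3 - (-2)·-1.500 - (3)·0.000) / (-7) = 0.857
  z = (-6 - (-3)·-1.500 - (-1)·0.857) / (7) = -1.378

(-1.500, 0.857, -1.378)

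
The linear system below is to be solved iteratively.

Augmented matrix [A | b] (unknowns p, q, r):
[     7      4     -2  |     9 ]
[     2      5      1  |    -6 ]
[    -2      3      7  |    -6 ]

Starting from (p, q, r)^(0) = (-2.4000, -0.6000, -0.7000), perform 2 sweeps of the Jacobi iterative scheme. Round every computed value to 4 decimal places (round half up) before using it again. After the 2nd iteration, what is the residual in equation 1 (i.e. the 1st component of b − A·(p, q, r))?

Iteration 1:
  p = (9 - (4)·-0.6000 - (-2)·-0.7000) / (7) = 1.4286
  q = (-6 - (2)·-2.4000 - (1)·-0.7000) / (5) = -0.1000
  r = (-6 - (-2)·-2.4000 - (3)·-0.6000) / (7) = -1.2857
Iteration 2:
  p = (9 - (4)·-0.1000 - (-2)·-1.2857) / (7) = 0.9755
  q = (-6 - (2)·1.4286 - (1)·-1.2857) / (5) = -1.5143
  r = (-6 - (-2)·1.4286 - (3)·-0.1000) / (7) = -0.4061
Residual b − A·x = (7.4165, 0.0266, 3.3366)

7.4165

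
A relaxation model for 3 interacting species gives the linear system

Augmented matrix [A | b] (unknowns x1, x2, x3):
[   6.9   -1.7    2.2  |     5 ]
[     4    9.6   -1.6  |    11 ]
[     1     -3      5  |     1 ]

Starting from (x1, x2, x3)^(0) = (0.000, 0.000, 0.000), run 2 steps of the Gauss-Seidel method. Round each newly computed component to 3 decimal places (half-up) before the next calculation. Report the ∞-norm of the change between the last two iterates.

Iteration 1:
  x1 = (5 - (-1.7)·0.000 - (2.2)·0.000) / (6.9) = 0.725
  x2 = (11 - (4)·0.725 - (-1.6)·0.000) / (9.6) = 0.844
  x3 = (1 - (1)·0.725 - (-3)·0.844) / (5) = 0.561
Iteration 2:
  x1 = (5 - (-1.7)·0.844 - (2.2)·0.561) / (6.9) = 0.754
  x2 = (11 - (4)·0.754 - (-1.6)·0.561) / (9.6) = 0.925
  x3 = (1 - (1)·0.754 - (-3)·0.925) / (5) = 0.604
Change: (0.029, 0.081, 0.043) → max |·| = 0.081

0.081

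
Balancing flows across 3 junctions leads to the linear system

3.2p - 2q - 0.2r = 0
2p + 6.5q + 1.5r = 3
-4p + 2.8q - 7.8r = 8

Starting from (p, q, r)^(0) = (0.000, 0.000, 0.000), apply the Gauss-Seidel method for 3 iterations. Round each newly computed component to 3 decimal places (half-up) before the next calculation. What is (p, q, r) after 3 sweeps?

(0.309, 0.582, -0.975)

Iteration 1:
  p = (0 - (-2)·0.000 - (-0.2)·0.000) / (3.2) = 0.000
  q = (3 - (2)·0.000 - (1.5)·0.000) / (6.5) = 0.462
  r = (8 - (-4)·0.000 - (2.8)·0.462) / (-7.8) = -0.860
Iteration 2:
  p = (0 - (-2)·0.462 - (-0.2)·-0.860) / (3.2) = 0.235
  q = (3 - (2)·0.235 - (1.5)·-0.860) / (6.5) = 0.588
  r = (8 - (-4)·0.235 - (2.8)·0.588) / (-7.8) = -0.935
Iteration 3:
  p = (0 - (-2)·0.588 - (-0.2)·-0.935) / (3.2) = 0.309
  q = (3 - (2)·0.309 - (1.5)·-0.935) / (6.5) = 0.582
  r = (8 - (-4)·0.309 - (2.8)·0.582) / (-7.8) = -0.975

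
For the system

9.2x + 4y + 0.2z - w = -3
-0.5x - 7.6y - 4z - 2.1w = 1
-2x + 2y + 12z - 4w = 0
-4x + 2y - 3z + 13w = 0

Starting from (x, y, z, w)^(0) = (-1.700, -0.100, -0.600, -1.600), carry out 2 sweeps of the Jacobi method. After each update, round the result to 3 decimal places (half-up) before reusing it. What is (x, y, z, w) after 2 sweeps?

Iteration 1:
  x = (-3 - (4)·-0.100 - (0.2)·-0.600 - (-1)·-1.600) / (9.2) = -0.443
  y = (1 - (-0.5)·-1.700 - (-4)·-0.600 - (-2.1)·-1.600) / (-7.6) = 0.738
  z = (0 - (-2)·-1.700 - (2)·-0.100 - (-4)·-1.600) / (12) = -0.800
  w = (0 - (-4)·-1.700 - (2)·-0.100 - (-3)·-0.600) / (13) = -0.646
Iteration 2:
  x = (-3 - (4)·0.738 - (0.2)·-0.800 - (-1)·-0.646) / (9.2) = -0.700
  y = (1 - (-0.5)·-0.443 - (-4)·-0.800 - (-2.1)·-0.646) / (-7.6) = 0.497
  z = (0 - (-2)·-0.443 - (2)·0.738 - (-4)·-0.646) / (12) = -0.412
  w = (0 - (-4)·-0.443 - (2)·0.738 - (-3)·-0.800) / (13) = -0.434

(-0.700, 0.497, -0.412, -0.434)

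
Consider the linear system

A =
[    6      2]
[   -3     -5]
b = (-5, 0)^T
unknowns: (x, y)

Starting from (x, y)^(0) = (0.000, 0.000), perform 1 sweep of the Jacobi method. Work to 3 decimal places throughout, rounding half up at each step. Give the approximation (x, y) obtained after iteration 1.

Iteration 1:
  x = (-5 - (2)·0.000) / (6) = -0.833
  y = (0 - (-3)·0.000) / (-5) = 0.000

(-0.833, 0.000)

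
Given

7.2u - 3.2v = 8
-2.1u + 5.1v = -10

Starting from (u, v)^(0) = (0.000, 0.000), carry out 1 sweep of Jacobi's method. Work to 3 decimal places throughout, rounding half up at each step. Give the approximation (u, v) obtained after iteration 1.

Iteration 1:
  u = (8 - (-3.2)·0.000) / (7.2) = 1.111
  v = (-10 - (-2.1)·0.000) / (5.1) = -1.961

(1.111, -1.961)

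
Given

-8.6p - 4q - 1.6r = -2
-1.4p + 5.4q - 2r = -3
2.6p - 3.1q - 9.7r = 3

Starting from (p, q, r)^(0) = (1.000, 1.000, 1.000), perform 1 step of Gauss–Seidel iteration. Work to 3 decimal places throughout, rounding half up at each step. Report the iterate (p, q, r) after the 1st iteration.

(-0.419, -0.294, -0.328)

Iteration 1:
  p = (-2 - (-4)·1.000 - (-1.6)·1.000) / (-8.6) = -0.419
  q = (-3 - (-1.4)·-0.419 - (-2)·1.000) / (5.4) = -0.294
  r = (3 - (2.6)·-0.419 - (-3.1)·-0.294) / (-9.7) = -0.328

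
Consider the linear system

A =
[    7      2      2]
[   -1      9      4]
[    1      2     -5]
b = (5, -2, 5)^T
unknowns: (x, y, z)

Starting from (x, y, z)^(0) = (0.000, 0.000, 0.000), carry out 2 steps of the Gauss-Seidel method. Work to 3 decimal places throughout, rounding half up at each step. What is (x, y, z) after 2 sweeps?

(1.016, 0.297, -0.678)

Iteration 1:
  x = (5 - (2)·0.000 - (2)·0.000) / (7) = 0.714
  y = (-2 - (-1)·0.714 - (4)·0.000) / (9) = -0.143
  z = (5 - (1)·0.714 - (2)·-0.143) / (-5) = -0.914
Iteration 2:
  x = (5 - (2)·-0.143 - (2)·-0.914) / (7) = 1.016
  y = (-2 - (-1)·1.016 - (4)·-0.914) / (9) = 0.297
  z = (5 - (1)·1.016 - (2)·0.297) / (-5) = -0.678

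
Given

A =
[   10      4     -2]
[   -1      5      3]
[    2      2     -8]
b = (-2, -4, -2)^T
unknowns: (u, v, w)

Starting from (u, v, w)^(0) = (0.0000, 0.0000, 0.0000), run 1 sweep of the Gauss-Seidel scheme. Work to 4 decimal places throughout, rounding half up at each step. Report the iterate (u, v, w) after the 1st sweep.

Iteration 1:
  u = (-2 - (4)·0.0000 - (-2)·0.0000) / (10) = -0.2000
  v = (-4 - (-1)·-0.2000 - (3)·0.0000) / (5) = -0.8400
  w = (-2 - (2)·-0.2000 - (2)·-0.8400) / (-8) = -0.0100

(-0.2000, -0.8400, -0.0100)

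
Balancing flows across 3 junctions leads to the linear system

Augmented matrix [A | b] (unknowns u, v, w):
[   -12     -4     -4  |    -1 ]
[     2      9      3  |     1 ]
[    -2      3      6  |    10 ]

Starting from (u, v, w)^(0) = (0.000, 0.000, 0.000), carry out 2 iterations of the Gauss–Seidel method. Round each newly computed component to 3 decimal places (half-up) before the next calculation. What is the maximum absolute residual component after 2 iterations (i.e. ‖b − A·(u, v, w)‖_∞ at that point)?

1.616

Iteration 1:
  u = (-1 - (-4)·0.000 - (-4)·0.000) / (-12) = 0.083
  v = (1 - (2)·0.083 - (3)·0.000) / (9) = 0.093
  w = (10 - (-2)·0.083 - (3)·0.093) / (6) = 1.648
Iteration 2:
  u = (-1 - (-4)·0.093 - (-4)·1.648) / (-12) = -0.497
  v = (1 - (2)·-0.497 - (3)·1.648) / (9) = -0.328
  w = (10 - (-2)·-0.497 - (3)·-0.328) / (6) = 1.665
Residual b − A·x = (-1.616, -0.049, 0.000); ∞-norm = 1.616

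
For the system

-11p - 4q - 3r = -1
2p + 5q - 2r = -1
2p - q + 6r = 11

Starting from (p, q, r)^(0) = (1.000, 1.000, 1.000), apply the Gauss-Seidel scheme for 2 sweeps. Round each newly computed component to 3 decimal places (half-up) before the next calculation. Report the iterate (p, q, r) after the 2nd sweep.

Iteration 1:
  p = (-1 - (-4)·1.000 - (-3)·1.000) / (-11) = -0.545
  q = (-1 - (2)·-0.545 - (-2)·1.000) / (5) = 0.418
  r = (11 - (2)·-0.545 - (-1)·0.418) / (6) = 2.085
Iteration 2:
  p = (-1 - (-4)·0.418 - (-3)·2.085) / (-11) = -0.630
  q = (-1 - (2)·-0.630 - (-2)·2.085) / (5) = 0.886
  r = (11 - (2)·-0.630 - (-1)·0.886) / (6) = 2.191

(-0.630, 0.886, 2.191)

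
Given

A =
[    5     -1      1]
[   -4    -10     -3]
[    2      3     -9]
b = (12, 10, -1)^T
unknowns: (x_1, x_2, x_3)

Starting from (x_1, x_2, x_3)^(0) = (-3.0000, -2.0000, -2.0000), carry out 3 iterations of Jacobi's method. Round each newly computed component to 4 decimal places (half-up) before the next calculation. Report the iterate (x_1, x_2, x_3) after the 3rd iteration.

(1.8991, -2.3951, 0.2032)

Iteration 1:
  x_1 = (12 - (-1)·-2.0000 - (1)·-2.0000) / (5) = 2.4000
  x_2 = (10 - (-4)·-3.0000 - (-3)·-2.0000) / (-10) = 0.8000
  x_3 = (-1 - (2)·-3.0000 - (3)·-2.0000) / (-9) = -1.2222
Iteration 2:
  x_1 = (12 - (-1)·0.8000 - (1)·-1.2222) / (5) = 2.8044
  x_2 = (10 - (-4)·2.4000 - (-3)·-1.2222) / (-10) = -1.5933
  x_3 = (-1 - (2)·2.4000 - (3)·0.8000) / (-9) = 0.9111
Iteration 3:
  x_1 = (12 - (-1)·-1.5933 - (1)·0.9111) / (5) = 1.8991
  x_2 = (10 - (-4)·2.8044 - (-3)·0.9111) / (-10) = -2.3951
  x_3 = (-1 - (2)·2.8044 - (3)·-1.5933) / (-9) = 0.2032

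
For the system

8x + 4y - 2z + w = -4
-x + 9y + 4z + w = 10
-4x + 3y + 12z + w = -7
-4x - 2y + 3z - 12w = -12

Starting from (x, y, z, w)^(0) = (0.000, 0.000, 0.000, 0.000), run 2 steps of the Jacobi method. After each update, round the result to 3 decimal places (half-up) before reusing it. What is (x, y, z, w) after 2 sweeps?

Iteration 1:
  x = (-4 - (4)·0.000 - (-2)·0.000 - (1)·0.000) / (8) = -0.500
  y = (10 - (-1)·0.000 - (4)·0.000 - (1)·0.000) / (9) = 1.111
  z = (-7 - (-4)·0.000 - (3)·0.000 - (1)·0.000) / (12) = -0.583
  w = (-12 - (-4)·0.000 - (-2)·0.000 - (3)·0.000) / (-12) = 1.000
Iteration 2:
  x = (-4 - (4)·1.111 - (-2)·-0.583 - (1)·1.000) / (8) = -1.326
  y = (10 - (-1)·-0.500 - (4)·-0.583 - (1)·1.000) / (9) = 1.204
  z = (-7 - (-4)·-0.500 - (3)·1.111 - (1)·1.000) / (12) = -1.111
  w = (-12 - (-4)·-0.500 - (-2)·1.111 - (3)·-0.583) / (-12) = 0.836

(-1.326, 1.204, -1.111, 0.836)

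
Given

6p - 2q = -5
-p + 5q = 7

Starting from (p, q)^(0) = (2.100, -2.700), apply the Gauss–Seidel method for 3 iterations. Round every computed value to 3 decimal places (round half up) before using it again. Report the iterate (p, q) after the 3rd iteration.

(-0.399, 1.320)

Iteration 1:
  p = (-5 - (-2)·-2.700) / (6) = -1.733
  q = (7 - (-1)·-1.733) / (5) = 1.053
Iteration 2:
  p = (-5 - (-2)·1.053) / (6) = -0.482
  q = (7 - (-1)·-0.482) / (5) = 1.304
Iteration 3:
  p = (-5 - (-2)·1.304) / (6) = -0.399
  q = (7 - (-1)·-0.399) / (5) = 1.320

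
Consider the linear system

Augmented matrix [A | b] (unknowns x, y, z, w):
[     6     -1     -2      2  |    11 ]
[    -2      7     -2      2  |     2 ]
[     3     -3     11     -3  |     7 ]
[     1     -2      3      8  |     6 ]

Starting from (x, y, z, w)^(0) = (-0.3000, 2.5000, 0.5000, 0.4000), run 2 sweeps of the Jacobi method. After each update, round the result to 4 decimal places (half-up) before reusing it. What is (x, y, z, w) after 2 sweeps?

Iteration 1:
  x = (11 - (-1)·2.5000 - (-2)·0.5000 - (2)·0.4000) / (6) = 2.2833
  y = (2 - (-2)·-0.3000 - (-2)·0.5000 - (2)·0.4000) / (7) = 0.2286
  z = (7 - (3)·-0.3000 - (-3)·2.5000 - (-3)·0.4000) / (11) = 1.5091
  w = (6 - (1)·-0.3000 - (-2)·2.5000 - (3)·0.5000) / (8) = 1.2250
Iteration 2:
  x = (11 - (-1)·0.2286 - (-2)·1.5091 - (2)·1.2250) / (6) = 1.9661
  y = (2 - (-2)·2.2833 - (-2)·1.5091 - (2)·1.2250) / (7) = 1.0193
  z = (7 - (3)·2.2833 - (-3)·0.2286 - (-3)·1.2250) / (11) = 0.4101
  w = (6 - (1)·2.2833 - (-2)·0.2286 - (3)·1.5091) / (8) = -0.0442

(1.9661, 1.0193, 0.4101, -0.0442)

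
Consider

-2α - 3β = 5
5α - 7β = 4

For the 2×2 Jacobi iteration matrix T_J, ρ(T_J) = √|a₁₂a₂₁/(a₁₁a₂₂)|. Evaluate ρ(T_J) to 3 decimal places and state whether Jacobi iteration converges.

1.035

a₁₂a₂₁/(a₁₁a₂₂) = (-3)·(5) / ((-2)·(-7)) = -1.071429
ρ = √|-1.071429| = √1.071429 = 1.035
ρ > 1, so Jacobi diverges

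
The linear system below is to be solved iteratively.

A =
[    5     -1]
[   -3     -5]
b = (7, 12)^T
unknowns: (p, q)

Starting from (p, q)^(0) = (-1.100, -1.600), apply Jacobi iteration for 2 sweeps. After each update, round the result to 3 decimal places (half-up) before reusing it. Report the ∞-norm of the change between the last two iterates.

Iteration 1:
  p = (7 - (-1)·-1.600) / (5) = 1.080
  q = (12 - (-3)·-1.100) / (-5) = -1.740
Iteration 2:
  p = (7 - (-1)·-1.740) / (5) = 1.052
  q = (12 - (-3)·1.080) / (-5) = -3.048
Change: (-0.028, -1.308) → max |·| = 1.308

1.308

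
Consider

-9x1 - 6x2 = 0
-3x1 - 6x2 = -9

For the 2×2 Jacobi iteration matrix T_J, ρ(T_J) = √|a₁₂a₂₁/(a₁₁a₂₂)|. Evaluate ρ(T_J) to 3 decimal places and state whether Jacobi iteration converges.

0.577

a₁₂a₂₁/(a₁₁a₂₂) = (-6)·(-3) / ((-9)·(-6)) = 0.333333
ρ = √|0.333333| = √0.333333 = 0.577
ρ < 1, so Jacobi converges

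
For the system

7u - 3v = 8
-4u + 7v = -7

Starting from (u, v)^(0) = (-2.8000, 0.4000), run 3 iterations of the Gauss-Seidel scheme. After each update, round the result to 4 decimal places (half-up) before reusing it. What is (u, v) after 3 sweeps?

Iteration 1:
  u = (8 - (-3)·0.4000) / (7) = 1.3143
  v = (-7 - (-4)·1.3143) / (7) = -0.2490
Iteration 2:
  u = (8 - (-3)·-0.2490) / (7) = 1.0361
  v = (-7 - (-4)·1.0361) / (7) = -0.4079
Iteration 3:
  u = (8 - (-3)·-0.4079) / (7) = 0.9680
  v = (-7 - (-4)·0.9680) / (7) = -0.4469

(0.9680, -0.4469)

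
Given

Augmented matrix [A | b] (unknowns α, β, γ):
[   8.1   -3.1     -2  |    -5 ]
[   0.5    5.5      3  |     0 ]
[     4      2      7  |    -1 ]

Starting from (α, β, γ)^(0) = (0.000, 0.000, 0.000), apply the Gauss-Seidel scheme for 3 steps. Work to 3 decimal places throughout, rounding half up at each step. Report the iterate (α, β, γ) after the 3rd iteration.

Iteration 1:
  α = (-5 - (-3.1)·0.000 - (-2)·0.000) / (8.1) = -0.617
  β = (0 - (0.5)·-0.617 - (3)·0.000) / (5.5) = 0.056
  γ = (-1 - (4)·-0.617 - (2)·0.056) / (7) = 0.194
Iteration 2:
  α = (-5 - (-3.1)·0.056 - (-2)·0.194) / (8.1) = -0.548
  β = (0 - (0.5)·-0.548 - (3)·0.194) / (5.5) = -0.056
  γ = (-1 - (4)·-0.548 - (2)·-0.056) / (7) = 0.186
Iteration 3:
  α = (-5 - (-3.1)·-0.056 - (-2)·0.186) / (8.1) = -0.593
  β = (0 - (0.5)·-0.593 - (3)·0.186) / (5.5) = -0.048
  γ = (-1 - (4)·-0.593 - (2)·-0.048) / (7) = 0.210

(-0.593, -0.048, 0.210)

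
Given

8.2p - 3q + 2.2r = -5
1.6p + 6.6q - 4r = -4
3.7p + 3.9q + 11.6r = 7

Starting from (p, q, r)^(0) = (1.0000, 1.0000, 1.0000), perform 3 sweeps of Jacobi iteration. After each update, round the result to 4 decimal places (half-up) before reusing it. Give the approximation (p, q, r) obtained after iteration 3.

(-1.0251, 0.0740, 0.9944)

Iteration 1:
  p = (-5 - (-3)·1.0000 - (2.2)·1.0000) / (8.2) = -0.5122
  q = (-4 - (1.6)·1.0000 - (-4)·1.0000) / (6.6) = -0.2424
  r = (7 - (3.7)·1.0000 - (3.9)·1.0000) / (11.6) = -0.0517
Iteration 2:
  p = (-5 - (-3)·-0.2424 - (2.2)·-0.0517) / (8.2) = -0.6846
  q = (-4 - (1.6)·-0.5122 - (-4)·-0.0517) / (6.6) = -0.5132
  r = (7 - (3.7)·-0.5122 - (3.9)·-0.2424) / (11.6) = 0.8483
Iteration 3:
  p = (-5 - (-3)·-0.5132 - (2.2)·0.8483) / (8.2) = -1.0251
  q = (-4 - (1.6)·-0.6846 - (-4)·0.8483) / (6.6) = 0.0740
  r = (7 - (3.7)·-0.6846 - (3.9)·-0.5132) / (11.6) = 0.9944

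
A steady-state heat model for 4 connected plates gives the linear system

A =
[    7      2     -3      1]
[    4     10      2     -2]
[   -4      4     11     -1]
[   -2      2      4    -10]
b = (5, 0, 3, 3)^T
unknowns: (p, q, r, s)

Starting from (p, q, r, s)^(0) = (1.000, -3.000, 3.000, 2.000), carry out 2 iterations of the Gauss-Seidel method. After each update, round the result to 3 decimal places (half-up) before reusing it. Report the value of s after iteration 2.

Iteration 1:
  p = (5 - (2)·-3.000 - (-3)·3.000 - (1)·2.000) / (7) = 2.571
  q = (0 - (4)·2.571 - (2)·3.000 - (-2)·2.000) / (10) = -1.228
  r = (3 - (-4)·2.571 - (4)·-1.228 - (-1)·2.000) / (11) = 1.836
  s = (3 - (-2)·2.571 - (2)·-1.228 - (4)·1.836) / (-10) = -0.325
Iteration 2:
  p = (5 - (2)·-1.228 - (-3)·1.836 - (1)·-0.325) / (7) = 1.898
  q = (0 - (4)·1.898 - (2)·1.836 - (-2)·-0.325) / (10) = -1.191
  r = (3 - (-4)·1.898 - (4)·-1.191 - (-1)·-0.325) / (11) = 1.366
  s = (3 - (-2)·1.898 - (2)·-1.191 - (4)·1.366) / (-10) = -0.371

-0.371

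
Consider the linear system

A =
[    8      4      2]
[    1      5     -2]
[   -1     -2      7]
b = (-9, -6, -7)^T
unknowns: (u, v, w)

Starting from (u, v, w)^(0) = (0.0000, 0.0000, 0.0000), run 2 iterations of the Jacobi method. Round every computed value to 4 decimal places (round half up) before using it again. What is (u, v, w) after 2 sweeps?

(-0.2750, -1.3750, -1.5036)

Iteration 1:
  u = (-9 - (4)·0.0000 - (2)·0.0000) / (8) = -1.1250
  v = (-6 - (1)·0.0000 - (-2)·0.0000) / (5) = -1.2000
  w = (-7 - (-1)·0.0000 - (-2)·0.0000) / (7) = -1.0000
Iteration 2:
  u = (-9 - (4)·-1.2000 - (2)·-1.0000) / (8) = -0.2750
  v = (-6 - (1)·-1.1250 - (-2)·-1.0000) / (5) = -1.3750
  w = (-7 - (-1)·-1.1250 - (-2)·-1.2000) / (7) = -1.5036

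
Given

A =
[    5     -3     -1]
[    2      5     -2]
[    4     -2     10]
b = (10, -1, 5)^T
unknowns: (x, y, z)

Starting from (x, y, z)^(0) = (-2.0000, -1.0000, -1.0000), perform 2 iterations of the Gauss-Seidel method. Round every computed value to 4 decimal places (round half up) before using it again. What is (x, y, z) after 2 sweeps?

(1.3128, -0.8035, -0.1858)

Iteration 1:
  x = (10 - (-3)·-1.0000 - (-1)·-1.0000) / (5) = 1.2000
  y = (-1 - (2)·1.2000 - (-2)·-1.0000) / (5) = -1.0800
  z = (5 - (4)·1.2000 - (-2)·-1.0800) / (10) = -0.1960
Iteration 2:
  x = (10 - (-3)·-1.0800 - (-1)·-0.1960) / (5) = 1.3128
  y = (-1 - (2)·1.3128 - (-2)·-0.1960) / (5) = -0.8035
  z = (5 - (4)·1.3128 - (-2)·-0.8035) / (10) = -0.1858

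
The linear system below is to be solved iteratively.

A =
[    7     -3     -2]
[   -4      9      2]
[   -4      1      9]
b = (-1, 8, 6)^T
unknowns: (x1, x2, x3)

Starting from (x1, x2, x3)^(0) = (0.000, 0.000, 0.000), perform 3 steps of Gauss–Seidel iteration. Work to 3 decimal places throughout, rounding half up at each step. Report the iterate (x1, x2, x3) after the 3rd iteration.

Iteration 1:
  x1 = (-1 - (-3)·0.000 - (-2)·0.000) / (7) = -0.143
  x2 = (8 - (-4)·-0.143 - (2)·0.000) / (9) = 0.825
  x3 = (6 - (-4)·-0.143 - (1)·0.825) / (9) = 0.511
Iteration 2:
  x1 = (-1 - (-3)·0.825 - (-2)·0.511) / (7) = 0.357
  x2 = (8 - (-4)·0.357 - (2)·0.511) / (9) = 0.934
  x3 = (6 - (-4)·0.357 - (1)·0.934) / (9) = 0.722
Iteration 3:
  x1 = (-1 - (-3)·0.934 - (-2)·0.722) / (7) = 0.464
  x2 = (8 - (-4)·0.464 - (2)·0.722) / (9) = 0.935
  x3 = (6 - (-4)·0.464 - (1)·0.935) / (9) = 0.769

(0.464, 0.935, 0.769)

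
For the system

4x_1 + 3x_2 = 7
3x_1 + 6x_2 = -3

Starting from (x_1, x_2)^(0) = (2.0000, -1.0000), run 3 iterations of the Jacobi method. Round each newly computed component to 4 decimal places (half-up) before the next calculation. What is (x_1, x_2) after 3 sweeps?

(3.0625, -1.9375)

Iteration 1:
  x_1 = (7 - (3)·-1.0000) / (4) = 2.5000
  x_2 = (-3 - (3)·2.0000) / (6) = -1.5000
Iteration 2:
  x_1 = (7 - (3)·-1.5000) / (4) = 2.8750
  x_2 = (-3 - (3)·2.5000) / (6) = -1.7500
Iteration 3:
  x_1 = (7 - (3)·-1.7500) / (4) = 3.0625
  x_2 = (-3 - (3)·2.8750) / (6) = -1.9375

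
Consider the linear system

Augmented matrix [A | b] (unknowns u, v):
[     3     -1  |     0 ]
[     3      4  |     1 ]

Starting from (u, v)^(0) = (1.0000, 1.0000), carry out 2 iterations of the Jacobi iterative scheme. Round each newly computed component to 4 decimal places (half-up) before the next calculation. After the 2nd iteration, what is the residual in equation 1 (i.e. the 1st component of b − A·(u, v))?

0.5001

Iteration 1:
  u = (0 - (-1)·1.0000) / (3) = 0.3333
  v = (1 - (3)·1.0000) / (4) = -0.5000
Iteration 2:
  u = (0 - (-1)·-0.5000) / (3) = -0.1667
  v = (1 - (3)·0.3333) / (4) = 0.0000
Residual b − A·x = (0.5001, 1.5001)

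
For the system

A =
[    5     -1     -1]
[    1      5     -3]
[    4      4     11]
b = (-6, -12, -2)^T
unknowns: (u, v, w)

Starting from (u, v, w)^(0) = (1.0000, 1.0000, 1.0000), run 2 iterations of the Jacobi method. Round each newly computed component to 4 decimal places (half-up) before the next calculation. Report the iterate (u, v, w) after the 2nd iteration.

(-1.7818, -2.7855, 0.8364)

Iteration 1:
  u = (-6 - (-1)·1.0000 - (-1)·1.0000) / (5) = -0.8000
  v = (-12 - (1)·1.0000 - (-3)·1.0000) / (5) = -2.0000
  w = (-2 - (4)·1.0000 - (4)·1.0000) / (11) = -0.9091
Iteration 2:
  u = (-6 - (-1)·-2.0000 - (-1)·-0.9091) / (5) = -1.7818
  v = (-12 - (1)·-0.8000 - (-3)·-0.9091) / (5) = -2.7855
  w = (-2 - (4)·-0.8000 - (4)·-2.0000) / (11) = 0.8364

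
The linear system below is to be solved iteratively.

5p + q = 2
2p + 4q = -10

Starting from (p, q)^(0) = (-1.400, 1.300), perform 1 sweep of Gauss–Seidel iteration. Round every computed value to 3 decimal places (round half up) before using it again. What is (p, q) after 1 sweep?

Iteration 1:
  p = (2 - (1)·1.300) / (5) = 0.140
  q = (-10 - (2)·0.140) / (4) = -2.570

(0.140, -2.570)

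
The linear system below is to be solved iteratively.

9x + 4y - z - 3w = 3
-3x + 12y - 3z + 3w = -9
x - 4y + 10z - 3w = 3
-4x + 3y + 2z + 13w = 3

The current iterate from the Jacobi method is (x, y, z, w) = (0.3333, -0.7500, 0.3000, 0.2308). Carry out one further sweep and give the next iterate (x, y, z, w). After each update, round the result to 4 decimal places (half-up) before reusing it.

One sweep:
  x = (3 - (4)·-0.7500 - (-1)·0.3000 - (-3)·0.2308) / (9) = 0.7769
  y = (-9 - (-3)·0.3333 - (-3)·0.3000 - (3)·0.2308) / (12) = -0.6494
  z = (3 - (1)·0.3333 - (-4)·-0.7500 - (-3)·0.2308) / (10) = 0.0359
  w = (3 - (-4)·0.3333 - (3)·-0.7500 - (2)·0.3000) / (13) = 0.4602

(0.7769, -0.6494, 0.0359, 0.4602)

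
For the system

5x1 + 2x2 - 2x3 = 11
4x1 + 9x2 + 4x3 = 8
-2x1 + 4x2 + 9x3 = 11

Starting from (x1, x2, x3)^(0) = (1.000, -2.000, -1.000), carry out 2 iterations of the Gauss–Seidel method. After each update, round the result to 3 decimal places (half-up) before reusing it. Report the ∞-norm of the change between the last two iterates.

1.306

Iteration 1:
  x1 = (11 - (2)·-2.000 - (-2)·-1.000) / (5) = 2.600
  x2 = (8 - (4)·2.600 - (4)·-1.000) / (9) = 0.178
  x3 = (11 - (-2)·2.600 - (4)·0.178) / (9) = 1.721
Iteration 2:
  x1 = (11 - (2)·0.178 - (-2)·1.721) / (5) = 2.817
  x2 = (8 - (4)·2.817 - (4)·1.721) / (9) = -1.128
  x3 = (11 - (-2)·2.817 - (4)·-1.128) / (9) = 2.350
Change: (0.217, -1.306, 0.629) → max |·| = 1.306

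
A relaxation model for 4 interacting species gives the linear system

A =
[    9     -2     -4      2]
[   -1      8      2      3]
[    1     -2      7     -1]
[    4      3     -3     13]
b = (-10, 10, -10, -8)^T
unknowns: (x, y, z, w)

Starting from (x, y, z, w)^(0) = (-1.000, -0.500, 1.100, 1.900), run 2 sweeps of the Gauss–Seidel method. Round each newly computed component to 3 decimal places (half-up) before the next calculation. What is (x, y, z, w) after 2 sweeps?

Iteration 1:
  x = (-10 - (-2)·-0.500 - (-4)·1.100 - (2)·1.900) / (9) = -1.156
  y = (10 - (-1)·-1.156 - (2)·1.100 - (3)·1.900) / (8) = 0.118
  z = (-10 - (1)·-1.156 - (-2)·0.118 - (-1)·1.900) / (7) = -0.958
  w = (-8 - (4)·-1.156 - (3)·0.118 - (-3)·-0.958) / (13) = -0.508
Iteration 2:
  x = (-10 - (-2)·0.118 - (-4)·-0.958 - (2)·-0.508) / (9) = -1.398
  y = (10 - (-1)·-1.398 - (2)·-0.958 - (3)·-0.508) / (8) = 1.505
  z = (-10 - (1)·-1.398 - (-2)·1.505 - (-1)·-0.508) / (7) = -0.871
  w = (-8 - (4)·-1.398 - (3)·1.505 - (-3)·-0.871) / (13) = -0.734

(-1.398, 1.505, -0.871, -0.734)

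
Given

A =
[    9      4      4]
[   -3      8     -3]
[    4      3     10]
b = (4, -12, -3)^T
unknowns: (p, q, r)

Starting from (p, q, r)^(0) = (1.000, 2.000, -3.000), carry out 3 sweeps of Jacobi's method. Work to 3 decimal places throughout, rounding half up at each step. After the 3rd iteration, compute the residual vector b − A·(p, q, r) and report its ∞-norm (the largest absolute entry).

4.446

Iteration 1:
  p = (4 - (4)·2.000 - (4)·-3.000) / (9) = 0.889
  q = (-12 - (-3)·1.000 - (-3)·-3.000) / (8) = -2.250
  r = (-3 - (4)·1.000 - (3)·2.000) / (10) = -1.300
Iteration 2:
  p = (4 - (4)·-2.250 - (4)·-1.300) / (9) = 2.022
  q = (-12 - (-3)·0.889 - (-3)·-1.300) / (8) = -1.654
  r = (-3 - (4)·0.889 - (3)·-2.250) / (10) = 0.019
Iteration 3:
  p = (4 - (4)·-1.654 - (4)·0.019) / (9) = 1.171
  q = (-12 - (-3)·2.022 - (-3)·0.019) / (8) = -0.735
  r = (-3 - (4)·2.022 - (3)·-1.654) / (10) = -0.613
Residual b − A·x = (-1.147, -4.446, 0.651); ∞-norm = 4.446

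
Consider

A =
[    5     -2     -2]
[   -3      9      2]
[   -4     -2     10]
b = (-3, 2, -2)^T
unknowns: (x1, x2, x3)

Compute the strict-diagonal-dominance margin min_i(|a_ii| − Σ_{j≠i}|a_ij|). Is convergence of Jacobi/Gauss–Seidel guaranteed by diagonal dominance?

1

row 1: |5| − (2+2) = 1
row 2: |9| − (3+2) = 4
row 3: |10| − (4+2) = 4
minimum over rows = 1 → strictly diagonally dominant (convergence guaranteed)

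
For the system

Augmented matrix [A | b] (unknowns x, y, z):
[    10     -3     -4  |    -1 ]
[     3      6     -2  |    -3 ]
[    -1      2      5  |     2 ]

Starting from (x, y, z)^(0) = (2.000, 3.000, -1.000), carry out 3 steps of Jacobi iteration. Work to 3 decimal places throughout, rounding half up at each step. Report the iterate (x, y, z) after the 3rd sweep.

(0.135, 0.309, 0.571)

Iteration 1:
  x = (-1 - (-3)·3.000 - (-4)·-1.000) / (10) = 0.400
  y = (-3 - (3)·2.000 - (-2)·-1.000) / (6) = -1.833
  z = (2 - (-1)·2.000 - (2)·3.000) / (5) = -0.400
Iteration 2:
  x = (-1 - (-3)·-1.833 - (-4)·-0.400) / (10) = -0.810
  y = (-3 - (3)·0.400 - (-2)·-0.400) / (6) = -0.833
  z = (2 - (-1)·0.400 - (2)·-1.833) / (5) = 1.213
Iteration 3:
  x = (-1 - (-3)·-0.833 - (-4)·1.213) / (10) = 0.135
  y = (-3 - (3)·-0.810 - (-2)·1.213) / (6) = 0.309
  z = (2 - (-1)·-0.810 - (2)·-0.833) / (5) = 0.571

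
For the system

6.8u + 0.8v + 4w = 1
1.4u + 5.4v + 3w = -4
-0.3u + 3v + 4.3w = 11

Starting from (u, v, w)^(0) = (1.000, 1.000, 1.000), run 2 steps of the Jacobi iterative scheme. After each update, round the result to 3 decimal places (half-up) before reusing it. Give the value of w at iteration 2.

Iteration 1:
  u = (1 - (0.8)·1.000 - (4)·1.000) / (6.8) = -0.559
  v = (-4 - (1.4)·1.000 - (3)·1.000) / (5.4) = -1.556
  w = (11 - (-0.3)·1.000 - (3)·1.000) / (4.3) = 1.930
Iteration 2:
  u = (1 - (0.8)·-1.556 - (4)·1.930) / (6.8) = -0.805
  v = (-4 - (1.4)·-0.559 - (3)·1.930) / (5.4) = -1.668
  w = (11 - (-0.3)·-0.559 - (3)·-1.556) / (4.3) = 3.605

3.605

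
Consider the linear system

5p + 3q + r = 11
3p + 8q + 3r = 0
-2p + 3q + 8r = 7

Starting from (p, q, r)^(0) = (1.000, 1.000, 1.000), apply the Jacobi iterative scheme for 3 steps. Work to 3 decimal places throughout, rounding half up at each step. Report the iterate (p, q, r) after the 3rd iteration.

(2.382, -1.502, 1.802)

Iteration 1:
  p = (11 - (3)·1.000 - (1)·1.000) / (5) = 1.400
  q = (0 - (3)·1.000 - (3)·1.000) / (8) = -0.750
  r = (7 - (-2)·1.000 - (3)·1.000) / (8) = 0.750
Iteration 2:
  p = (11 - (3)·-0.750 - (1)·0.750) / (5) = 2.500
  q = (0 - (3)·1.400 - (3)·0.750) / (8) = -0.806
  r = (7 - (-2)·1.400 - (3)·-0.750) / (8) = 1.506
Iteration 3:
  p = (11 - (3)·-0.806 - (1)·1.506) / (5) = 2.382
  q = (0 - (3)·2.500 - (3)·1.506) / (8) = -1.502
  r = (7 - (-2)·2.500 - (3)·-0.806) / (8) = 1.802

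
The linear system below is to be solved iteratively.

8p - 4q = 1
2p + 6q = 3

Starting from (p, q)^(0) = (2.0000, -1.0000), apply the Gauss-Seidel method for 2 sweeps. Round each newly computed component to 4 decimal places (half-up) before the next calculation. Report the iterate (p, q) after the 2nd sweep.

Iteration 1:
  p = (1 - (-4)·-1.0000) / (8) = -0.3750
  q = (3 - (2)·-0.3750) / (6) = 0.6250
Iteration 2:
  p = (1 - (-4)·0.6250) / (8) = 0.4375
  q = (3 - (2)·0.4375) / (6) = 0.3542

(0.4375, 0.3542)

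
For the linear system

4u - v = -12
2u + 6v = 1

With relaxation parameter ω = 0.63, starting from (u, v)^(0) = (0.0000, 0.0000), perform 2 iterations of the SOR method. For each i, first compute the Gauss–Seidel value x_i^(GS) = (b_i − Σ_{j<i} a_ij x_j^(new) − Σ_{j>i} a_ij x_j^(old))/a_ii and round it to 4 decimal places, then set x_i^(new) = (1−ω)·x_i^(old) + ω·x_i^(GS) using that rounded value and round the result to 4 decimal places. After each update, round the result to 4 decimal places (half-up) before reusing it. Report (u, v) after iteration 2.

(-2.5102, 0.8178)

Iteration 1:
  u: GS value = (-12 - (-1)·0.0000) / (4) = -3.0000;  u ← (1−ω)·0.0000 + ω·-3.0000 = -1.8900
  v: GS value = (1 - (2)·-1.8900) / (6) = 0.7967;  v ← (1−ω)·0.0000 + ω·0.7967 = 0.5019
Iteration 2:
  u: GS value = (-12 - (-1)·0.5019) / (4) = -2.8745;  u ← (1−ω)·-1.8900 + ω·-2.8745 = -2.5102
  v: GS value = (1 - (2)·-2.5102) / (6) = 1.0034;  v ← (1−ω)·0.5019 + ω·1.0034 = 0.8178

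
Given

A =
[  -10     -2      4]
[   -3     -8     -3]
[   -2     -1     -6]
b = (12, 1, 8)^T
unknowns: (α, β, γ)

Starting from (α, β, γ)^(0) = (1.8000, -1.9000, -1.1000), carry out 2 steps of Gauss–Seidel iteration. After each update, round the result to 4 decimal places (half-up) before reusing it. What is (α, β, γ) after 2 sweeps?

(-1.7680, 0.9280, -0.8987)

Iteration 1:
  α = (12 - (-2)·-1.9000 - (4)·-1.1000) / (-10) = -1.2600
  β = (1 - (-3)·-1.2600 - (-3)·-1.1000) / (-8) = 0.7600
  γ = (8 - (-2)·-1.2600 - (-1)·0.7600) / (-6) = -1.0400
Iteration 2:
  α = (12 - (-2)·0.7600 - (4)·-1.0400) / (-10) = -1.7680
  β = (1 - (-3)·-1.7680 - (-3)·-1.0400) / (-8) = 0.9280
  γ = (8 - (-2)·-1.7680 - (-1)·0.9280) / (-6) = -0.8987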